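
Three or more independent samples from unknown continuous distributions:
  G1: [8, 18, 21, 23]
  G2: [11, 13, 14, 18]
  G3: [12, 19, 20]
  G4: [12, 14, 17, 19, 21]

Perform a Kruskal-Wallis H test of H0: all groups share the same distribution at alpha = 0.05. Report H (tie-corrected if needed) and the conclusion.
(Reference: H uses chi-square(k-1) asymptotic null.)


Step 1: Combine all N = 16 observations and assign midranks.
sorted (value, group, rank): (8,G1,1), (11,G2,2), (12,G3,3.5), (12,G4,3.5), (13,G2,5), (14,G2,6.5), (14,G4,6.5), (17,G4,8), (18,G1,9.5), (18,G2,9.5), (19,G3,11.5), (19,G4,11.5), (20,G3,13), (21,G1,14.5), (21,G4,14.5), (23,G1,16)
Step 2: Sum ranks within each group.
R_1 = 41 (n_1 = 4)
R_2 = 23 (n_2 = 4)
R_3 = 28 (n_3 = 3)
R_4 = 44 (n_4 = 5)
Step 3: H = 12/(N(N+1)) * sum(R_i^2/n_i) - 3(N+1)
     = 12/(16*17) * (41^2/4 + 23^2/4 + 28^2/3 + 44^2/5) - 3*17
     = 0.044118 * 1201.03 - 51
     = 1.986765.
Step 4: Ties present; correction factor C = 1 - 30/(16^3 - 16) = 0.992647. Corrected H = 1.986765 / 0.992647 = 2.001481.
Step 5: Under H0, H ~ chi^2(3); p-value = 0.572099.
Step 6: alpha = 0.05. fail to reject H0.

H = 2.0015, df = 3, p = 0.572099, fail to reject H0.


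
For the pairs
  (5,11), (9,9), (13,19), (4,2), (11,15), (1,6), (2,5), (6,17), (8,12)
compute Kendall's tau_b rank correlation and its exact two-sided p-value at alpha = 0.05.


Step 1: Enumerate the 36 unordered pairs (i,j) with i<j and classify each by sign(x_j-x_i) * sign(y_j-y_i).
  (1,2):dx=+4,dy=-2->D; (1,3):dx=+8,dy=+8->C; (1,4):dx=-1,dy=-9->C; (1,5):dx=+6,dy=+4->C
  (1,6):dx=-4,dy=-5->C; (1,7):dx=-3,dy=-6->C; (1,8):dx=+1,dy=+6->C; (1,9):dx=+3,dy=+1->C
  (2,3):dx=+4,dy=+10->C; (2,4):dx=-5,dy=-7->C; (2,5):dx=+2,dy=+6->C; (2,6):dx=-8,dy=-3->C
  (2,7):dx=-7,dy=-4->C; (2,8):dx=-3,dy=+8->D; (2,9):dx=-1,dy=+3->D; (3,4):dx=-9,dy=-17->C
  (3,5):dx=-2,dy=-4->C; (3,6):dx=-12,dy=-13->C; (3,7):dx=-11,dy=-14->C; (3,8):dx=-7,dy=-2->C
  (3,9):dx=-5,dy=-7->C; (4,5):dx=+7,dy=+13->C; (4,6):dx=-3,dy=+4->D; (4,7):dx=-2,dy=+3->D
  (4,8):dx=+2,dy=+15->C; (4,9):dx=+4,dy=+10->C; (5,6):dx=-10,dy=-9->C; (5,7):dx=-9,dy=-10->C
  (5,8):dx=-5,dy=+2->D; (5,9):dx=-3,dy=-3->C; (6,7):dx=+1,dy=-1->D; (6,8):dx=+5,dy=+11->C
  (6,9):dx=+7,dy=+6->C; (7,8):dx=+4,dy=+12->C; (7,9):dx=+6,dy=+7->C; (8,9):dx=+2,dy=-5->D
Step 2: C = 28, D = 8, total pairs = 36.
Step 3: tau = (C - D)/(n(n-1)/2) = (28 - 8)/36 = 0.555556.
Step 4: Exact two-sided p-value (enumerate n! = 362880 permutations of y under H0): p = 0.044615.
Step 5: alpha = 0.05. reject H0.

tau_b = 0.5556 (C=28, D=8), p = 0.044615, reject H0.


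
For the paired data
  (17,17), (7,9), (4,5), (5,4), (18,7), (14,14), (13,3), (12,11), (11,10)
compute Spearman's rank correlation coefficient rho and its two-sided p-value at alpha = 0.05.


Step 1: Rank x and y separately (midranks; no ties here).
rank(x): 17->8, 7->3, 4->1, 5->2, 18->9, 14->7, 13->6, 12->5, 11->4
rank(y): 17->9, 9->5, 5->3, 4->2, 7->4, 14->8, 3->1, 11->7, 10->6
Step 2: d_i = R_x(i) - R_y(i); compute d_i^2.
  (8-9)^2=1, (3-5)^2=4, (1-3)^2=4, (2-2)^2=0, (9-4)^2=25, (7-8)^2=1, (6-1)^2=25, (5-7)^2=4, (4-6)^2=4
sum(d^2) = 68.
Step 3: rho = 1 - 6*68 / (9*(9^2 - 1)) = 1 - 408/720 = 0.433333.
Step 4: Under H0, t = rho * sqrt((n-2)/(1-rho^2)) = 1.2721 ~ t(7).
Step 5: Two-sided p-value from the t-distribution with 7 df = 0.243952.
Step 6: alpha = 0.05. fail to reject H0.

rho = 0.4333, p = 0.243952, fail to reject H0 at alpha = 0.05.


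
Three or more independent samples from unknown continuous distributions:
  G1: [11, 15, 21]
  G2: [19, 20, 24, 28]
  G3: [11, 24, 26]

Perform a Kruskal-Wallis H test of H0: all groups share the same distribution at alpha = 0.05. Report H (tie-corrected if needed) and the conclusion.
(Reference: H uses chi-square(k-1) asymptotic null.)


Step 1: Combine all N = 10 observations and assign midranks.
sorted (value, group, rank): (11,G1,1.5), (11,G3,1.5), (15,G1,3), (19,G2,4), (20,G2,5), (21,G1,6), (24,G2,7.5), (24,G3,7.5), (26,G3,9), (28,G2,10)
Step 2: Sum ranks within each group.
R_1 = 10.5 (n_1 = 3)
R_2 = 26.5 (n_2 = 4)
R_3 = 18 (n_3 = 3)
Step 3: H = 12/(N(N+1)) * sum(R_i^2/n_i) - 3(N+1)
     = 12/(10*11) * (10.5^2/3 + 26.5^2/4 + 18^2/3) - 3*11
     = 0.109091 * 320.312 - 33
     = 1.943182.
Step 4: Ties present; correction factor C = 1 - 12/(10^3 - 10) = 0.987879. Corrected H = 1.943182 / 0.987879 = 1.967025.
Step 5: Under H0, H ~ chi^2(2); p-value = 0.373995.
Step 6: alpha = 0.05. fail to reject H0.

H = 1.9670, df = 2, p = 0.373995, fail to reject H0.


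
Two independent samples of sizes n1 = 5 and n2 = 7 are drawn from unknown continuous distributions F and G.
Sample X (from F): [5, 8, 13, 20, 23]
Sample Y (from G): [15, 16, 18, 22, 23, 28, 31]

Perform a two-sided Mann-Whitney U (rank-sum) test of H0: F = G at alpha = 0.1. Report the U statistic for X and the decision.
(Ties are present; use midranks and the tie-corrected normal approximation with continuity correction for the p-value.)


Step 1: Combine and sort all 12 observations; assign midranks.
sorted (value, group): (5,X), (8,X), (13,X), (15,Y), (16,Y), (18,Y), (20,X), (22,Y), (23,X), (23,Y), (28,Y), (31,Y)
ranks: 5->1, 8->2, 13->3, 15->4, 16->5, 18->6, 20->7, 22->8, 23->9.5, 23->9.5, 28->11, 31->12
Step 2: Rank sum for X: R1 = 1 + 2 + 3 + 7 + 9.5 = 22.5.
Step 3: U_X = R1 - n1(n1+1)/2 = 22.5 - 5*6/2 = 22.5 - 15 = 7.5.
       U_Y = n1*n2 - U_X = 35 - 7.5 = 27.5.
Step 4: Ties are present, so use the tie-corrected normal approximation (with continuity correction) for the p-value.
Step 5: p-value = 0.122225; compare to alpha = 0.1. fail to reject H0.

U_X = 7.5, p = 0.122225, fail to reject H0 at alpha = 0.1.


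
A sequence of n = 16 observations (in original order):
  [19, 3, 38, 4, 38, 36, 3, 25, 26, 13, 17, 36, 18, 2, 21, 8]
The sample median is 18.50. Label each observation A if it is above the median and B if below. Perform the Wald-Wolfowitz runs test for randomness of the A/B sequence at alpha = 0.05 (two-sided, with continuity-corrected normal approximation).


Step 1: Compute median = 18.50; label A = above, B = below.
Labels in order: ABABAABAABBABBAB  (n_A = 8, n_B = 8)
Step 2: Count runs R = 12.
Step 3: Under H0 (random ordering), E[R] = 2*n_A*n_B/(n_A+n_B) + 1 = 2*8*8/16 + 1 = 9.0000.
        Var[R] = 2*n_A*n_B*(2*n_A*n_B - n_A - n_B) / ((n_A+n_B)^2 * (n_A+n_B-1)) = 14336/3840 = 3.7333.
        SD[R] = 1.9322.
Step 4: Continuity-corrected z = (R - 0.5 - E[R]) / SD[R] = (12 - 0.5 - 9.0000) / 1.9322 = 1.2939.
Step 5: Two-sided p-value via normal approximation = 2*(1 - Phi(|z|)) = 0.195709.
Step 6: alpha = 0.05. fail to reject H0.

R = 12, z = 1.2939, p = 0.195709, fail to reject H0.


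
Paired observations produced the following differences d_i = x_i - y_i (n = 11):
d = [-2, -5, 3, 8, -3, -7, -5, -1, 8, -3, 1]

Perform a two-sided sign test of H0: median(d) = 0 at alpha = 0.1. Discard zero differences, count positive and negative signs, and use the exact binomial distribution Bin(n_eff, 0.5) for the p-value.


Step 1: Discard zero differences. Original n = 11; n_eff = number of nonzero differences = 11.
Nonzero differences (with sign): -2, -5, +3, +8, -3, -7, -5, -1, +8, -3, +1
Step 2: Count signs: positive = 4, negative = 7.
Step 3: Under H0: P(positive) = 0.5, so the number of positives S ~ Bin(11, 0.5).
Step 4: Two-sided exact p-value = sum of Bin(11,0.5) probabilities at or below the observed probability = 0.548828.
Step 5: alpha = 0.1. fail to reject H0.

n_eff = 11, pos = 4, neg = 7, p = 0.548828, fail to reject H0.


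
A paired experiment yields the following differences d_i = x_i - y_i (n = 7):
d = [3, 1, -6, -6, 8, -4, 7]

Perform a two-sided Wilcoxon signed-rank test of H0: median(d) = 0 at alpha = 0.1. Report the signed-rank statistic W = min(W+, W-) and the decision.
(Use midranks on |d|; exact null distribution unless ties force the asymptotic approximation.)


Step 1: Drop any zero differences (none here) and take |d_i|.
|d| = [3, 1, 6, 6, 8, 4, 7]
Step 2: Midrank |d_i| (ties get averaged ranks).
ranks: |3|->2, |1|->1, |6|->4.5, |6|->4.5, |8|->7, |4|->3, |7|->6
Step 3: Attach original signs; sum ranks with positive sign and with negative sign.
W+ = 2 + 1 + 7 + 6 = 16
W- = 4.5 + 4.5 + 3 = 12
(Check: W+ + W- = 28 should equal n(n+1)/2 = 28.)
Step 4: Test statistic W = min(W+, W-) = 12.
Step 5: Ties in |d|, so use the tie-corrected normal approximation.
        E[W] = n(n+1)/4 = 7*8/4 = 14.
        Tie groups: |d|=6 (t=2); sum(t^3 - t) = 6.
        Var[W] = n(n+1)(2n+1)/24 - sum(t^3-t)/48 = 840/24 - 6/48 = 34.875.
        z = (W - E[W]) / sqrt(Var[W]) = (12 - 14) / 5.9055 = -0.3387.
        Two-sided p = 2*Phi(z) = 0.734861.
Step 6: alpha = 0.1. fail to reject H0.

W+ = 16, W- = 12, W = min = 12, p = 0.734861, fail to reject H0.


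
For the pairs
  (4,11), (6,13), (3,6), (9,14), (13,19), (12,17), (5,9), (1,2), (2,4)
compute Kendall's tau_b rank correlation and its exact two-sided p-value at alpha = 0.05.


Step 1: Enumerate the 36 unordered pairs (i,j) with i<j and classify each by sign(x_j-x_i) * sign(y_j-y_i).
  (1,2):dx=+2,dy=+2->C; (1,3):dx=-1,dy=-5->C; (1,4):dx=+5,dy=+3->C; (1,5):dx=+9,dy=+8->C
  (1,6):dx=+8,dy=+6->C; (1,7):dx=+1,dy=-2->D; (1,8):dx=-3,dy=-9->C; (1,9):dx=-2,dy=-7->C
  (2,3):dx=-3,dy=-7->C; (2,4):dx=+3,dy=+1->C; (2,5):dx=+7,dy=+6->C; (2,6):dx=+6,dy=+4->C
  (2,7):dx=-1,dy=-4->C; (2,8):dx=-5,dy=-11->C; (2,9):dx=-4,dy=-9->C; (3,4):dx=+6,dy=+8->C
  (3,5):dx=+10,dy=+13->C; (3,6):dx=+9,dy=+11->C; (3,7):dx=+2,dy=+3->C; (3,8):dx=-2,dy=-4->C
  (3,9):dx=-1,dy=-2->C; (4,5):dx=+4,dy=+5->C; (4,6):dx=+3,dy=+3->C; (4,7):dx=-4,dy=-5->C
  (4,8):dx=-8,dy=-12->C; (4,9):dx=-7,dy=-10->C; (5,6):dx=-1,dy=-2->C; (5,7):dx=-8,dy=-10->C
  (5,8):dx=-12,dy=-17->C; (5,9):dx=-11,dy=-15->C; (6,7):dx=-7,dy=-8->C; (6,8):dx=-11,dy=-15->C
  (6,9):dx=-10,dy=-13->C; (7,8):dx=-4,dy=-7->C; (7,9):dx=-3,dy=-5->C; (8,9):dx=+1,dy=+2->C
Step 2: C = 35, D = 1, total pairs = 36.
Step 3: tau = (C - D)/(n(n-1)/2) = (35 - 1)/36 = 0.944444.
Step 4: Exact two-sided p-value (enumerate n! = 362880 permutations of y under H0): p = 0.000050.
Step 5: alpha = 0.05. reject H0.

tau_b = 0.9444 (C=35, D=1), p = 0.000050, reject H0.


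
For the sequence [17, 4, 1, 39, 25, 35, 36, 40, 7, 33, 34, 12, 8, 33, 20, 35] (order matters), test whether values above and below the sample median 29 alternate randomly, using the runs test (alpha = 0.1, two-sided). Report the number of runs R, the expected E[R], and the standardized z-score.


Step 1: Compute median = 29; label A = above, B = below.
Labels in order: BBBABAAABAABBABA  (n_A = 8, n_B = 8)
Step 2: Count runs R = 10.
Step 3: Under H0 (random ordering), E[R] = 2*n_A*n_B/(n_A+n_B) + 1 = 2*8*8/16 + 1 = 9.0000.
        Var[R] = 2*n_A*n_B*(2*n_A*n_B - n_A - n_B) / ((n_A+n_B)^2 * (n_A+n_B-1)) = 14336/3840 = 3.7333.
        SD[R] = 1.9322.
Step 4: Continuity-corrected z = (R - 0.5 - E[R]) / SD[R] = (10 - 0.5 - 9.0000) / 1.9322 = 0.2588.
Step 5: Two-sided p-value via normal approximation = 2*(1 - Phi(|z|)) = 0.795809.
Step 6: alpha = 0.1. fail to reject H0.

R = 10, z = 0.2588, p = 0.795809, fail to reject H0.


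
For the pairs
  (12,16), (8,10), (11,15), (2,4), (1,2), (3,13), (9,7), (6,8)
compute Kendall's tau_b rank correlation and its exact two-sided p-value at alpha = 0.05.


Step 1: Enumerate the 28 unordered pairs (i,j) with i<j and classify each by sign(x_j-x_i) * sign(y_j-y_i).
  (1,2):dx=-4,dy=-6->C; (1,3):dx=-1,dy=-1->C; (1,4):dx=-10,dy=-12->C; (1,5):dx=-11,dy=-14->C
  (1,6):dx=-9,dy=-3->C; (1,7):dx=-3,dy=-9->C; (1,8):dx=-6,dy=-8->C; (2,3):dx=+3,dy=+5->C
  (2,4):dx=-6,dy=-6->C; (2,5):dx=-7,dy=-8->C; (2,6):dx=-5,dy=+3->D; (2,7):dx=+1,dy=-3->D
  (2,8):dx=-2,dy=-2->C; (3,4):dx=-9,dy=-11->C; (3,5):dx=-10,dy=-13->C; (3,6):dx=-8,dy=-2->C
  (3,7):dx=-2,dy=-8->C; (3,8):dx=-5,dy=-7->C; (4,5):dx=-1,dy=-2->C; (4,6):dx=+1,dy=+9->C
  (4,7):dx=+7,dy=+3->C; (4,8):dx=+4,dy=+4->C; (5,6):dx=+2,dy=+11->C; (5,7):dx=+8,dy=+5->C
  (5,8):dx=+5,dy=+6->C; (6,7):dx=+6,dy=-6->D; (6,8):dx=+3,dy=-5->D; (7,8):dx=-3,dy=+1->D
Step 2: C = 23, D = 5, total pairs = 28.
Step 3: tau = (C - D)/(n(n-1)/2) = (23 - 5)/28 = 0.642857.
Step 4: Exact two-sided p-value (enumerate n! = 40320 permutations of y under H0): p = 0.031151.
Step 5: alpha = 0.05. reject H0.

tau_b = 0.6429 (C=23, D=5), p = 0.031151, reject H0.


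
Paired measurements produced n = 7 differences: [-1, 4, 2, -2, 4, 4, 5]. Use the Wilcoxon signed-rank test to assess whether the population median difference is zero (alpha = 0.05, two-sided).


Step 1: Drop any zero differences (none here) and take |d_i|.
|d| = [1, 4, 2, 2, 4, 4, 5]
Step 2: Midrank |d_i| (ties get averaged ranks).
ranks: |1|->1, |4|->5, |2|->2.5, |2|->2.5, |4|->5, |4|->5, |5|->7
Step 3: Attach original signs; sum ranks with positive sign and with negative sign.
W+ = 5 + 2.5 + 5 + 5 + 7 = 24.5
W- = 1 + 2.5 = 3.5
(Check: W+ + W- = 28 should equal n(n+1)/2 = 28.)
Step 4: Test statistic W = min(W+, W-) = 3.5.
Step 5: Ties in |d|, so use the tie-corrected normal approximation.
        E[W] = n(n+1)/4 = 7*8/4 = 14.
        Tie groups: |d|=2 (t=2), |d|=4 (t=3); sum(t^3 - t) = 30.
        Var[W] = n(n+1)(2n+1)/24 - sum(t^3-t)/48 = 840/24 - 30/48 = 34.375.
        z = (W - E[W]) / sqrt(Var[W]) = (3.5 - 14) / 5.8630 = -1.7909.
        Two-sided p = 2*Phi(z) = 0.073312.
Step 6: alpha = 0.05. fail to reject H0.

W+ = 24.5, W- = 3.5, W = min = 3.5, p = 0.073312, fail to reject H0.


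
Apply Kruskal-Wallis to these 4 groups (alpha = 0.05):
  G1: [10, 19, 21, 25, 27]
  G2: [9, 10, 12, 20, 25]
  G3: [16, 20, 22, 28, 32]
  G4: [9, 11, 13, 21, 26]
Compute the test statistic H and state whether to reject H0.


Step 1: Combine all N = 20 observations and assign midranks.
sorted (value, group, rank): (9,G2,1.5), (9,G4,1.5), (10,G1,3.5), (10,G2,3.5), (11,G4,5), (12,G2,6), (13,G4,7), (16,G3,8), (19,G1,9), (20,G2,10.5), (20,G3,10.5), (21,G1,12.5), (21,G4,12.5), (22,G3,14), (25,G1,15.5), (25,G2,15.5), (26,G4,17), (27,G1,18), (28,G3,19), (32,G3,20)
Step 2: Sum ranks within each group.
R_1 = 58.5 (n_1 = 5)
R_2 = 37 (n_2 = 5)
R_3 = 71.5 (n_3 = 5)
R_4 = 43 (n_4 = 5)
Step 3: H = 12/(N(N+1)) * sum(R_i^2/n_i) - 3(N+1)
     = 12/(20*21) * (58.5^2/5 + 37^2/5 + 71.5^2/5 + 43^2/5) - 3*21
     = 0.028571 * 2350.5 - 63
     = 4.157143.
Step 4: Ties present; correction factor C = 1 - 30/(20^3 - 20) = 0.996241. Corrected H = 4.157143 / 0.996241 = 4.172830.
Step 5: Under H0, H ~ chi^2(3); p-value = 0.243396.
Step 6: alpha = 0.05. fail to reject H0.

H = 4.1728, df = 3, p = 0.243396, fail to reject H0.


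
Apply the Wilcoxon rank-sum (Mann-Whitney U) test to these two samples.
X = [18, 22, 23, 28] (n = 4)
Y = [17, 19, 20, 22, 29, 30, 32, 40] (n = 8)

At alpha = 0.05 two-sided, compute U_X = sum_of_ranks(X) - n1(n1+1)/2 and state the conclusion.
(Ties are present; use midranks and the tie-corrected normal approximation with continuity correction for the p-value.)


Step 1: Combine and sort all 12 observations; assign midranks.
sorted (value, group): (17,Y), (18,X), (19,Y), (20,Y), (22,X), (22,Y), (23,X), (28,X), (29,Y), (30,Y), (32,Y), (40,Y)
ranks: 17->1, 18->2, 19->3, 20->4, 22->5.5, 22->5.5, 23->7, 28->8, 29->9, 30->10, 32->11, 40->12
Step 2: Rank sum for X: R1 = 2 + 5.5 + 7 + 8 = 22.5.
Step 3: U_X = R1 - n1(n1+1)/2 = 22.5 - 4*5/2 = 22.5 - 10 = 12.5.
       U_Y = n1*n2 - U_X = 32 - 12.5 = 19.5.
Step 4: Ties are present, so use the tie-corrected normal approximation (with continuity correction) for the p-value.
Step 5: p-value = 0.609759; compare to alpha = 0.05. fail to reject H0.

U_X = 12.5, p = 0.609759, fail to reject H0 at alpha = 0.05.


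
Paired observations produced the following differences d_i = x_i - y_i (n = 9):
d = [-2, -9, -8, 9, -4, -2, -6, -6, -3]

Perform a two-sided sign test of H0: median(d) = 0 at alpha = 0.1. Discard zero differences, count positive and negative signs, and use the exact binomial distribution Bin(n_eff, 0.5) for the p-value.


Step 1: Discard zero differences. Original n = 9; n_eff = number of nonzero differences = 9.
Nonzero differences (with sign): -2, -9, -8, +9, -4, -2, -6, -6, -3
Step 2: Count signs: positive = 1, negative = 8.
Step 3: Under H0: P(positive) = 0.5, so the number of positives S ~ Bin(9, 0.5).
Step 4: Two-sided exact p-value = sum of Bin(9,0.5) probabilities at or below the observed probability = 0.039062.
Step 5: alpha = 0.1. reject H0.

n_eff = 9, pos = 1, neg = 8, p = 0.039062, reject H0.


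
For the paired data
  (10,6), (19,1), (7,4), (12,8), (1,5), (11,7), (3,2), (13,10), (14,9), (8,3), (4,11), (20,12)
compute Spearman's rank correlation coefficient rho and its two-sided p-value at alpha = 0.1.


Step 1: Rank x and y separately (midranks; no ties here).
rank(x): 10->6, 19->11, 7->4, 12->8, 1->1, 11->7, 3->2, 13->9, 14->10, 8->5, 4->3, 20->12
rank(y): 6->6, 1->1, 4->4, 8->8, 5->5, 7->7, 2->2, 10->10, 9->9, 3->3, 11->11, 12->12
Step 2: d_i = R_x(i) - R_y(i); compute d_i^2.
  (6-6)^2=0, (11-1)^2=100, (4-4)^2=0, (8-8)^2=0, (1-5)^2=16, (7-7)^2=0, (2-2)^2=0, (9-10)^2=1, (10-9)^2=1, (5-3)^2=4, (3-11)^2=64, (12-12)^2=0
sum(d^2) = 186.
Step 3: rho = 1 - 6*186 / (12*(12^2 - 1)) = 1 - 1116/1716 = 0.349650.
Step 4: Under H0, t = rho * sqrt((n-2)/(1-rho^2)) = 1.1802 ~ t(10).
Step 5: Two-sided p-value from the t-distribution with 10 df = 0.265239.
Step 6: alpha = 0.1. fail to reject H0.

rho = 0.3497, p = 0.265239, fail to reject H0 at alpha = 0.1.


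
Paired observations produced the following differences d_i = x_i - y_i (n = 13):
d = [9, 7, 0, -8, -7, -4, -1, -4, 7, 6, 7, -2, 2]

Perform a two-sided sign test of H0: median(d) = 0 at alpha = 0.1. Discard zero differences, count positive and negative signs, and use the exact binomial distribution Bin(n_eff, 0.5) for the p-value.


Step 1: Discard zero differences. Original n = 13; n_eff = number of nonzero differences = 12.
Nonzero differences (with sign): +9, +7, -8, -7, -4, -1, -4, +7, +6, +7, -2, +2
Step 2: Count signs: positive = 6, negative = 6.
Step 3: Under H0: P(positive) = 0.5, so the number of positives S ~ Bin(12, 0.5).
Step 4: Two-sided exact p-value = sum of Bin(12,0.5) probabilities at or below the observed probability = 1.000000.
Step 5: alpha = 0.1. fail to reject H0.

n_eff = 12, pos = 6, neg = 6, p = 1.000000, fail to reject H0.


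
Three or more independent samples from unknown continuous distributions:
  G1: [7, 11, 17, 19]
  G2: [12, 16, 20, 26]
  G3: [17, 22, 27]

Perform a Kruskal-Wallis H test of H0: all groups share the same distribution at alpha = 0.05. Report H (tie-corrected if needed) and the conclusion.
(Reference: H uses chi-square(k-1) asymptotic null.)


Step 1: Combine all N = 11 observations and assign midranks.
sorted (value, group, rank): (7,G1,1), (11,G1,2), (12,G2,3), (16,G2,4), (17,G1,5.5), (17,G3,5.5), (19,G1,7), (20,G2,8), (22,G3,9), (26,G2,10), (27,G3,11)
Step 2: Sum ranks within each group.
R_1 = 15.5 (n_1 = 4)
R_2 = 25 (n_2 = 4)
R_3 = 25.5 (n_3 = 3)
Step 3: H = 12/(N(N+1)) * sum(R_i^2/n_i) - 3(N+1)
     = 12/(11*12) * (15.5^2/4 + 25^2/4 + 25.5^2/3) - 3*12
     = 0.090909 * 433.062 - 36
     = 3.369318.
Step 4: Ties present; correction factor C = 1 - 6/(11^3 - 11) = 0.995455. Corrected H = 3.369318 / 0.995455 = 3.384703.
Step 5: Under H0, H ~ chi^2(2); p-value = 0.184086.
Step 6: alpha = 0.05. fail to reject H0.

H = 3.3847, df = 2, p = 0.184086, fail to reject H0.


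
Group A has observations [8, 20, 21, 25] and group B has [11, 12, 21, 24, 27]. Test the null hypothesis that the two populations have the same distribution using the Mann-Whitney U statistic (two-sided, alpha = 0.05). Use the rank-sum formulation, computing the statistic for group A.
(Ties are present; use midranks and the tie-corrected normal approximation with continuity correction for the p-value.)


Step 1: Combine and sort all 9 observations; assign midranks.
sorted (value, group): (8,X), (11,Y), (12,Y), (20,X), (21,X), (21,Y), (24,Y), (25,X), (27,Y)
ranks: 8->1, 11->2, 12->3, 20->4, 21->5.5, 21->5.5, 24->7, 25->8, 27->9
Step 2: Rank sum for X: R1 = 1 + 4 + 5.5 + 8 = 18.5.
Step 3: U_X = R1 - n1(n1+1)/2 = 18.5 - 4*5/2 = 18.5 - 10 = 8.5.
       U_Y = n1*n2 - U_X = 20 - 8.5 = 11.5.
Step 4: Ties are present, so use the tie-corrected normal approximation (with continuity correction) for the p-value.
Step 5: p-value = 0.805701; compare to alpha = 0.05. fail to reject H0.

U_X = 8.5, p = 0.805701, fail to reject H0 at alpha = 0.05.


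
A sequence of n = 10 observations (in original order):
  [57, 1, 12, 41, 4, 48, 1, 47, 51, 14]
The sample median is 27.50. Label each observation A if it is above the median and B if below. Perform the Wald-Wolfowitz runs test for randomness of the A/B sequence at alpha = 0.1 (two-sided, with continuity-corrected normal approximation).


Step 1: Compute median = 27.50; label A = above, B = below.
Labels in order: ABBABABAAB  (n_A = 5, n_B = 5)
Step 2: Count runs R = 8.
Step 3: Under H0 (random ordering), E[R] = 2*n_A*n_B/(n_A+n_B) + 1 = 2*5*5/10 + 1 = 6.0000.
        Var[R] = 2*n_A*n_B*(2*n_A*n_B - n_A - n_B) / ((n_A+n_B)^2 * (n_A+n_B-1)) = 2000/900 = 2.2222.
        SD[R] = 1.4907.
Step 4: Continuity-corrected z = (R - 0.5 - E[R]) / SD[R] = (8 - 0.5 - 6.0000) / 1.4907 = 1.0062.
Step 5: Two-sided p-value via normal approximation = 2*(1 - Phi(|z|)) = 0.314305.
Step 6: alpha = 0.1. fail to reject H0.

R = 8, z = 1.0062, p = 0.314305, fail to reject H0.


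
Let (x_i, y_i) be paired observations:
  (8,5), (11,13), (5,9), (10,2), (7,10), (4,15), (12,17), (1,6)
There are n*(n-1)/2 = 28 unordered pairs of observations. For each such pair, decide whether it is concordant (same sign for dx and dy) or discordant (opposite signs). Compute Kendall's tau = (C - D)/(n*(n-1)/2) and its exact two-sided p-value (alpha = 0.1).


Step 1: Enumerate the 28 unordered pairs (i,j) with i<j and classify each by sign(x_j-x_i) * sign(y_j-y_i).
  (1,2):dx=+3,dy=+8->C; (1,3):dx=-3,dy=+4->D; (1,4):dx=+2,dy=-3->D; (1,5):dx=-1,dy=+5->D
  (1,6):dx=-4,dy=+10->D; (1,7):dx=+4,dy=+12->C; (1,8):dx=-7,dy=+1->D; (2,3):dx=-6,dy=-4->C
  (2,4):dx=-1,dy=-11->C; (2,5):dx=-4,dy=-3->C; (2,6):dx=-7,dy=+2->D; (2,7):dx=+1,dy=+4->C
  (2,8):dx=-10,dy=-7->C; (3,4):dx=+5,dy=-7->D; (3,5):dx=+2,dy=+1->C; (3,6):dx=-1,dy=+6->D
  (3,7):dx=+7,dy=+8->C; (3,8):dx=-4,dy=-3->C; (4,5):dx=-3,dy=+8->D; (4,6):dx=-6,dy=+13->D
  (4,7):dx=+2,dy=+15->C; (4,8):dx=-9,dy=+4->D; (5,6):dx=-3,dy=+5->D; (5,7):dx=+5,dy=+7->C
  (5,8):dx=-6,dy=-4->C; (6,7):dx=+8,dy=+2->C; (6,8):dx=-3,dy=-9->C; (7,8):dx=-11,dy=-11->C
Step 2: C = 16, D = 12, total pairs = 28.
Step 3: tau = (C - D)/(n(n-1)/2) = (16 - 12)/28 = 0.142857.
Step 4: Exact two-sided p-value (enumerate n! = 40320 permutations of y under H0): p = 0.719544.
Step 5: alpha = 0.1. fail to reject H0.

tau_b = 0.1429 (C=16, D=12), p = 0.719544, fail to reject H0.


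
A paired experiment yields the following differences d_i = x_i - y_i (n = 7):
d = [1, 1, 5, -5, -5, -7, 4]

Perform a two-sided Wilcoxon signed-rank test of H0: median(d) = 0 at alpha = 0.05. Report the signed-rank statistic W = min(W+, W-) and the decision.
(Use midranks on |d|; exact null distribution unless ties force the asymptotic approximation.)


Step 1: Drop any zero differences (none here) and take |d_i|.
|d| = [1, 1, 5, 5, 5, 7, 4]
Step 2: Midrank |d_i| (ties get averaged ranks).
ranks: |1|->1.5, |1|->1.5, |5|->5, |5|->5, |5|->5, |7|->7, |4|->3
Step 3: Attach original signs; sum ranks with positive sign and with negative sign.
W+ = 1.5 + 1.5 + 5 + 3 = 11
W- = 5 + 5 + 7 = 17
(Check: W+ + W- = 28 should equal n(n+1)/2 = 28.)
Step 4: Test statistic W = min(W+, W-) = 11.
Step 5: Ties in |d|, so use the tie-corrected normal approximation.
        E[W] = n(n+1)/4 = 7*8/4 = 14.
        Tie groups: |d|=1 (t=2), |d|=5 (t=3); sum(t^3 - t) = 30.
        Var[W] = n(n+1)(2n+1)/24 - sum(t^3-t)/48 = 840/24 - 30/48 = 34.375.
        z = (W - E[W]) / sqrt(Var[W]) = (11 - 14) / 5.8630 = -0.5117.
        Two-sided p = 2*Phi(z) = 0.608874.
Step 6: alpha = 0.05. fail to reject H0.

W+ = 11, W- = 17, W = min = 11, p = 0.608874, fail to reject H0.


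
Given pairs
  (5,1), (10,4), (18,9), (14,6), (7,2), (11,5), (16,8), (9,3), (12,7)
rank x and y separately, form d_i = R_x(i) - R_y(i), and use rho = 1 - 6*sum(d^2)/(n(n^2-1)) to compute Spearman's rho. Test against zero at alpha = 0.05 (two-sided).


Step 1: Rank x and y separately (midranks; no ties here).
rank(x): 5->1, 10->4, 18->9, 14->7, 7->2, 11->5, 16->8, 9->3, 12->6
rank(y): 1->1, 4->4, 9->9, 6->6, 2->2, 5->5, 8->8, 3->3, 7->7
Step 2: d_i = R_x(i) - R_y(i); compute d_i^2.
  (1-1)^2=0, (4-4)^2=0, (9-9)^2=0, (7-6)^2=1, (2-2)^2=0, (5-5)^2=0, (8-8)^2=0, (3-3)^2=0, (6-7)^2=1
sum(d^2) = 2.
Step 3: rho = 1 - 6*2 / (9*(9^2 - 1)) = 1 - 12/720 = 0.983333.
Step 4: Under H0, t = rho * sqrt((n-2)/(1-rho^2)) = 14.3096 ~ t(7).
Step 5: Two-sided p-value from the t-distribution with 7 df = 0.000002.
Step 6: alpha = 0.05. reject H0.

rho = 0.9833, p = 0.000002, reject H0 at alpha = 0.05.


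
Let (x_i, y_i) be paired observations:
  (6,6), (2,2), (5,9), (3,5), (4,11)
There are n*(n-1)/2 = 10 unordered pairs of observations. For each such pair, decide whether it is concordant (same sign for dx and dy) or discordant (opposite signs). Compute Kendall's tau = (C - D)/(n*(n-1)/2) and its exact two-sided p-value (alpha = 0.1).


Step 1: Enumerate the 10 unordered pairs (i,j) with i<j and classify each by sign(x_j-x_i) * sign(y_j-y_i).
  (1,2):dx=-4,dy=-4->C; (1,3):dx=-1,dy=+3->D; (1,4):dx=-3,dy=-1->C; (1,5):dx=-2,dy=+5->D
  (2,3):dx=+3,dy=+7->C; (2,4):dx=+1,dy=+3->C; (2,5):dx=+2,dy=+9->C; (3,4):dx=-2,dy=-4->C
  (3,5):dx=-1,dy=+2->D; (4,5):dx=+1,dy=+6->C
Step 2: C = 7, D = 3, total pairs = 10.
Step 3: tau = (C - D)/(n(n-1)/2) = (7 - 3)/10 = 0.400000.
Step 4: Exact two-sided p-value (enumerate n! = 120 permutations of y under H0): p = 0.483333.
Step 5: alpha = 0.1. fail to reject H0.

tau_b = 0.4000 (C=7, D=3), p = 0.483333, fail to reject H0.


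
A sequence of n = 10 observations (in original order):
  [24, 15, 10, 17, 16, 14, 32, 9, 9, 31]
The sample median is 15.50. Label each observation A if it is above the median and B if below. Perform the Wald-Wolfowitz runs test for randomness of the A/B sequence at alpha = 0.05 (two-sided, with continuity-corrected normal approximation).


Step 1: Compute median = 15.50; label A = above, B = below.
Labels in order: ABBAABABBA  (n_A = 5, n_B = 5)
Step 2: Count runs R = 7.
Step 3: Under H0 (random ordering), E[R] = 2*n_A*n_B/(n_A+n_B) + 1 = 2*5*5/10 + 1 = 6.0000.
        Var[R] = 2*n_A*n_B*(2*n_A*n_B - n_A - n_B) / ((n_A+n_B)^2 * (n_A+n_B-1)) = 2000/900 = 2.2222.
        SD[R] = 1.4907.
Step 4: Continuity-corrected z = (R - 0.5 - E[R]) / SD[R] = (7 - 0.5 - 6.0000) / 1.4907 = 0.3354.
Step 5: Two-sided p-value via normal approximation = 2*(1 - Phi(|z|)) = 0.737316.
Step 6: alpha = 0.05. fail to reject H0.

R = 7, z = 0.3354, p = 0.737316, fail to reject H0.


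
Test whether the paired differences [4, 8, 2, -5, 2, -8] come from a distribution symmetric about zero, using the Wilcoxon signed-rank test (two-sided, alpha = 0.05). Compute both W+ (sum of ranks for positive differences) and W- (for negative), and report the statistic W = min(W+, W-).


Step 1: Drop any zero differences (none here) and take |d_i|.
|d| = [4, 8, 2, 5, 2, 8]
Step 2: Midrank |d_i| (ties get averaged ranks).
ranks: |4|->3, |8|->5.5, |2|->1.5, |5|->4, |2|->1.5, |8|->5.5
Step 3: Attach original signs; sum ranks with positive sign and with negative sign.
W+ = 3 + 5.5 + 1.5 + 1.5 = 11.5
W- = 4 + 5.5 = 9.5
(Check: W+ + W- = 21 should equal n(n+1)/2 = 21.)
Step 4: Test statistic W = min(W+, W-) = 9.5.
Step 5: Ties in |d|, so use the tie-corrected normal approximation.
        E[W] = n(n+1)/4 = 6*7/4 = 10.5.
        Tie groups: |d|=2 (t=2), |d|=8 (t=2); sum(t^3 - t) = 12.
        Var[W] = n(n+1)(2n+1)/24 - sum(t^3-t)/48 = 546/24 - 12/48 = 22.5.
        z = (W - E[W]) / sqrt(Var[W]) = (9.5 - 10.5) / 4.7434 = -0.2108.
        Two-sided p = 2*Phi(z) = 0.833029.
Step 6: alpha = 0.05. fail to reject H0.

W+ = 11.5, W- = 9.5, W = min = 9.5, p = 0.833029, fail to reject H0.


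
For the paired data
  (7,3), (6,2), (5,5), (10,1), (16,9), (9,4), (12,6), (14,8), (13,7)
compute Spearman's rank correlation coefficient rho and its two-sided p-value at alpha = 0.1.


Step 1: Rank x and y separately (midranks; no ties here).
rank(x): 7->3, 6->2, 5->1, 10->5, 16->9, 9->4, 12->6, 14->8, 13->7
rank(y): 3->3, 2->2, 5->5, 1->1, 9->9, 4->4, 6->6, 8->8, 7->7
Step 2: d_i = R_x(i) - R_y(i); compute d_i^2.
  (3-3)^2=0, (2-2)^2=0, (1-5)^2=16, (5-1)^2=16, (9-9)^2=0, (4-4)^2=0, (6-6)^2=0, (8-8)^2=0, (7-7)^2=0
sum(d^2) = 32.
Step 3: rho = 1 - 6*32 / (9*(9^2 - 1)) = 1 - 192/720 = 0.733333.
Step 4: Under H0, t = rho * sqrt((n-2)/(1-rho^2)) = 2.8538 ~ t(7).
Step 5: Two-sided p-value from the t-distribution with 7 df = 0.024554.
Step 6: alpha = 0.1. reject H0.

rho = 0.7333, p = 0.024554, reject H0 at alpha = 0.1.


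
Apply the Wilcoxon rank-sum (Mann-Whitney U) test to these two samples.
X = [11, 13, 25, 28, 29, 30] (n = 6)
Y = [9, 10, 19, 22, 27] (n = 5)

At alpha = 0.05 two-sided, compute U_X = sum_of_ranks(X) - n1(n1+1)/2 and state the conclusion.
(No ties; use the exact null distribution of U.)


Step 1: Combine and sort all 11 observations; assign midranks.
sorted (value, group): (9,Y), (10,Y), (11,X), (13,X), (19,Y), (22,Y), (25,X), (27,Y), (28,X), (29,X), (30,X)
ranks: 9->1, 10->2, 11->3, 13->4, 19->5, 22->6, 25->7, 27->8, 28->9, 29->10, 30->11
Step 2: Rank sum for X: R1 = 3 + 4 + 7 + 9 + 10 + 11 = 44.
Step 3: U_X = R1 - n1(n1+1)/2 = 44 - 6*7/2 = 44 - 21 = 23.
       U_Y = n1*n2 - U_X = 30 - 23 = 7.
Step 4: No ties, so the exact null distribution of U (based on enumerating the C(11,6) = 462 equally likely rank assignments) gives the two-sided p-value.
Step 5: p-value = 0.177489; compare to alpha = 0.05. fail to reject H0.

U_X = 23, p = 0.177489, fail to reject H0 at alpha = 0.05.


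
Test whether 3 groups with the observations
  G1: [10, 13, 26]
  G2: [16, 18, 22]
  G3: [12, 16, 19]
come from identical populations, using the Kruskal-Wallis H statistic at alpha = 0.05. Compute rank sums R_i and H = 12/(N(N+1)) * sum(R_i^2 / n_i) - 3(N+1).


Step 1: Combine all N = 9 observations and assign midranks.
sorted (value, group, rank): (10,G1,1), (12,G3,2), (13,G1,3), (16,G2,4.5), (16,G3,4.5), (18,G2,6), (19,G3,7), (22,G2,8), (26,G1,9)
Step 2: Sum ranks within each group.
R_1 = 13 (n_1 = 3)
R_2 = 18.5 (n_2 = 3)
R_3 = 13.5 (n_3 = 3)
Step 3: H = 12/(N(N+1)) * sum(R_i^2/n_i) - 3(N+1)
     = 12/(9*10) * (13^2/3 + 18.5^2/3 + 13.5^2/3) - 3*10
     = 0.133333 * 231.167 - 30
     = 0.822222.
Step 4: Ties present; correction factor C = 1 - 6/(9^3 - 9) = 0.991667. Corrected H = 0.822222 / 0.991667 = 0.829132.
Step 5: Under H0, H ~ chi^2(2); p-value = 0.660627.
Step 6: alpha = 0.05. fail to reject H0.

H = 0.8291, df = 2, p = 0.660627, fail to reject H0.


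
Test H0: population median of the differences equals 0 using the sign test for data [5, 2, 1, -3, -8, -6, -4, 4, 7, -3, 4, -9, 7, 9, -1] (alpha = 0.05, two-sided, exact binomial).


Step 1: Discard zero differences. Original n = 15; n_eff = number of nonzero differences = 15.
Nonzero differences (with sign): +5, +2, +1, -3, -8, -6, -4, +4, +7, -3, +4, -9, +7, +9, -1
Step 2: Count signs: positive = 8, negative = 7.
Step 3: Under H0: P(positive) = 0.5, so the number of positives S ~ Bin(15, 0.5).
Step 4: Two-sided exact p-value = sum of Bin(15,0.5) probabilities at or below the observed probability = 1.000000.
Step 5: alpha = 0.05. fail to reject H0.

n_eff = 15, pos = 8, neg = 7, p = 1.000000, fail to reject H0.


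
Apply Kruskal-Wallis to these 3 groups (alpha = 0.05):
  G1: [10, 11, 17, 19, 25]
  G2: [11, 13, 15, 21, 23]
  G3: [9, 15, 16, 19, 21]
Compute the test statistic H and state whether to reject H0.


Step 1: Combine all N = 15 observations and assign midranks.
sorted (value, group, rank): (9,G3,1), (10,G1,2), (11,G1,3.5), (11,G2,3.5), (13,G2,5), (15,G2,6.5), (15,G3,6.5), (16,G3,8), (17,G1,9), (19,G1,10.5), (19,G3,10.5), (21,G2,12.5), (21,G3,12.5), (23,G2,14), (25,G1,15)
Step 2: Sum ranks within each group.
R_1 = 40 (n_1 = 5)
R_2 = 41.5 (n_2 = 5)
R_3 = 38.5 (n_3 = 5)
Step 3: H = 12/(N(N+1)) * sum(R_i^2/n_i) - 3(N+1)
     = 12/(15*16) * (40^2/5 + 41.5^2/5 + 38.5^2/5) - 3*16
     = 0.050000 * 960.9 - 48
     = 0.045000.
Step 4: Ties present; correction factor C = 1 - 24/(15^3 - 15) = 0.992857. Corrected H = 0.045000 / 0.992857 = 0.045324.
Step 5: Under H0, H ~ chi^2(2); p-value = 0.977593.
Step 6: alpha = 0.05. fail to reject H0.

H = 0.0453, df = 2, p = 0.977593, fail to reject H0.


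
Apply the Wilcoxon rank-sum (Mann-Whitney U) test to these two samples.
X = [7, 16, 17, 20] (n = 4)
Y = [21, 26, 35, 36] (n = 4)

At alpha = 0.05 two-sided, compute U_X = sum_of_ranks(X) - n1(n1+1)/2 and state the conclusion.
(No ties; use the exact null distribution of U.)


Step 1: Combine and sort all 8 observations; assign midranks.
sorted (value, group): (7,X), (16,X), (17,X), (20,X), (21,Y), (26,Y), (35,Y), (36,Y)
ranks: 7->1, 16->2, 17->3, 20->4, 21->5, 26->6, 35->7, 36->8
Step 2: Rank sum for X: R1 = 1 + 2 + 3 + 4 = 10.
Step 3: U_X = R1 - n1(n1+1)/2 = 10 - 4*5/2 = 10 - 10 = 0.
       U_Y = n1*n2 - U_X = 16 - 0 = 16.
Step 4: No ties, so the exact null distribution of U (based on enumerating the C(8,4) = 70 equally likely rank assignments) gives the two-sided p-value.
Step 5: p-value = 0.028571; compare to alpha = 0.05. reject H0.

U_X = 0, p = 0.028571, reject H0 at alpha = 0.05.


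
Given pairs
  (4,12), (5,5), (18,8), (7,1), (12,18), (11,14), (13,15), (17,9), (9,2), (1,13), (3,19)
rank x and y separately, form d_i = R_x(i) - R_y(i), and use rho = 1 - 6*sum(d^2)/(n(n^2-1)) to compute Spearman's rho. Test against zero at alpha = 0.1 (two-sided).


Step 1: Rank x and y separately (midranks; no ties here).
rank(x): 4->3, 5->4, 18->11, 7->5, 12->8, 11->7, 13->9, 17->10, 9->6, 1->1, 3->2
rank(y): 12->6, 5->3, 8->4, 1->1, 18->10, 14->8, 15->9, 9->5, 2->2, 13->7, 19->11
Step 2: d_i = R_x(i) - R_y(i); compute d_i^2.
  (3-6)^2=9, (4-3)^2=1, (11-4)^2=49, (5-1)^2=16, (8-10)^2=4, (7-8)^2=1, (9-9)^2=0, (10-5)^2=25, (6-2)^2=16, (1-7)^2=36, (2-11)^2=81
sum(d^2) = 238.
Step 3: rho = 1 - 6*238 / (11*(11^2 - 1)) = 1 - 1428/1320 = -0.081818.
Step 4: Under H0, t = rho * sqrt((n-2)/(1-rho^2)) = -0.2463 ~ t(9).
Step 5: Two-sided p-value from the t-distribution with 9 df = 0.810990.
Step 6: alpha = 0.1. fail to reject H0.

rho = -0.0818, p = 0.810990, fail to reject H0 at alpha = 0.1.


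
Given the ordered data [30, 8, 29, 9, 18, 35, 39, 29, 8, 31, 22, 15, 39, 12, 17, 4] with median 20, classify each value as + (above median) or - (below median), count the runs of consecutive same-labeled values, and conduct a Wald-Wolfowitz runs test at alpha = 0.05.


Step 1: Compute median = 20; label A = above, B = below.
Labels in order: ABABBAAABAABABBB  (n_A = 8, n_B = 8)
Step 2: Count runs R = 10.
Step 3: Under H0 (random ordering), E[R] = 2*n_A*n_B/(n_A+n_B) + 1 = 2*8*8/16 + 1 = 9.0000.
        Var[R] = 2*n_A*n_B*(2*n_A*n_B - n_A - n_B) / ((n_A+n_B)^2 * (n_A+n_B-1)) = 14336/3840 = 3.7333.
        SD[R] = 1.9322.
Step 4: Continuity-corrected z = (R - 0.5 - E[R]) / SD[R] = (10 - 0.5 - 9.0000) / 1.9322 = 0.2588.
Step 5: Two-sided p-value via normal approximation = 2*(1 - Phi(|z|)) = 0.795809.
Step 6: alpha = 0.05. fail to reject H0.

R = 10, z = 0.2588, p = 0.795809, fail to reject H0.


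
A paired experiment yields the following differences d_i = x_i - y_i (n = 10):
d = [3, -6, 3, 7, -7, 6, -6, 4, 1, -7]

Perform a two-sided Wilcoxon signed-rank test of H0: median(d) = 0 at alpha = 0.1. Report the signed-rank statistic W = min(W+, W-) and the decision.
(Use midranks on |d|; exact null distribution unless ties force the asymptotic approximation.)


Step 1: Drop any zero differences (none here) and take |d_i|.
|d| = [3, 6, 3, 7, 7, 6, 6, 4, 1, 7]
Step 2: Midrank |d_i| (ties get averaged ranks).
ranks: |3|->2.5, |6|->6, |3|->2.5, |7|->9, |7|->9, |6|->6, |6|->6, |4|->4, |1|->1, |7|->9
Step 3: Attach original signs; sum ranks with positive sign and with negative sign.
W+ = 2.5 + 2.5 + 9 + 6 + 4 + 1 = 25
W- = 6 + 9 + 6 + 9 = 30
(Check: W+ + W- = 55 should equal n(n+1)/2 = 55.)
Step 4: Test statistic W = min(W+, W-) = 25.
Step 5: Ties in |d|, so use the tie-corrected normal approximation.
        E[W] = n(n+1)/4 = 10*11/4 = 27.5.
        Tie groups: |d|=3 (t=2), |d|=6 (t=3), |d|=7 (t=3); sum(t^3 - t) = 54.
        Var[W] = n(n+1)(2n+1)/24 - sum(t^3-t)/48 = 2310/24 - 54/48 = 95.125.
        z = (W - E[W]) / sqrt(Var[W]) = (25 - 27.5) / 9.7532 = -0.2563.
        Two-sided p = 2*Phi(z) = 0.797699.
Step 6: alpha = 0.1. fail to reject H0.

W+ = 25, W- = 30, W = min = 25, p = 0.797699, fail to reject H0.


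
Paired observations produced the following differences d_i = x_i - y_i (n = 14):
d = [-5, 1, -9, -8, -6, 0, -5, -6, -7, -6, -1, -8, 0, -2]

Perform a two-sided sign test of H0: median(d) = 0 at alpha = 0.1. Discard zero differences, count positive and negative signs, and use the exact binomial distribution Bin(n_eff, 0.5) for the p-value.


Step 1: Discard zero differences. Original n = 14; n_eff = number of nonzero differences = 12.
Nonzero differences (with sign): -5, +1, -9, -8, -6, -5, -6, -7, -6, -1, -8, -2
Step 2: Count signs: positive = 1, negative = 11.
Step 3: Under H0: P(positive) = 0.5, so the number of positives S ~ Bin(12, 0.5).
Step 4: Two-sided exact p-value = sum of Bin(12,0.5) probabilities at or below the observed probability = 0.006348.
Step 5: alpha = 0.1. reject H0.

n_eff = 12, pos = 1, neg = 11, p = 0.006348, reject H0.


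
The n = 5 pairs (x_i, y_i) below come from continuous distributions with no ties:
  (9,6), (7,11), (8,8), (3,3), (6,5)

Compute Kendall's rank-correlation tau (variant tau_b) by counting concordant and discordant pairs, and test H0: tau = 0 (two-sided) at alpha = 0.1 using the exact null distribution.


Step 1: Enumerate the 10 unordered pairs (i,j) with i<j and classify each by sign(x_j-x_i) * sign(y_j-y_i).
  (1,2):dx=-2,dy=+5->D; (1,3):dx=-1,dy=+2->D; (1,4):dx=-6,dy=-3->C; (1,5):dx=-3,dy=-1->C
  (2,3):dx=+1,dy=-3->D; (2,4):dx=-4,dy=-8->C; (2,5):dx=-1,dy=-6->C; (3,4):dx=-5,dy=-5->C
  (3,5):dx=-2,dy=-3->C; (4,5):dx=+3,dy=+2->C
Step 2: C = 7, D = 3, total pairs = 10.
Step 3: tau = (C - D)/(n(n-1)/2) = (7 - 3)/10 = 0.400000.
Step 4: Exact two-sided p-value (enumerate n! = 120 permutations of y under H0): p = 0.483333.
Step 5: alpha = 0.1. fail to reject H0.

tau_b = 0.4000 (C=7, D=3), p = 0.483333, fail to reject H0.


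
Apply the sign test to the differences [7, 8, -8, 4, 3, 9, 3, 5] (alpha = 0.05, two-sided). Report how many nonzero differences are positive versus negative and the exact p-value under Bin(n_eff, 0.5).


Step 1: Discard zero differences. Original n = 8; n_eff = number of nonzero differences = 8.
Nonzero differences (with sign): +7, +8, -8, +4, +3, +9, +3, +5
Step 2: Count signs: positive = 7, negative = 1.
Step 3: Under H0: P(positive) = 0.5, so the number of positives S ~ Bin(8, 0.5).
Step 4: Two-sided exact p-value = sum of Bin(8,0.5) probabilities at or below the observed probability = 0.070312.
Step 5: alpha = 0.05. fail to reject H0.

n_eff = 8, pos = 7, neg = 1, p = 0.070312, fail to reject H0.


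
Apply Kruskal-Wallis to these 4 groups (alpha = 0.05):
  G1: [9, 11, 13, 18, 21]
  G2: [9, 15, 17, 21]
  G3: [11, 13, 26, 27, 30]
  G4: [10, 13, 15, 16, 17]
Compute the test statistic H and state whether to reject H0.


Step 1: Combine all N = 19 observations and assign midranks.
sorted (value, group, rank): (9,G1,1.5), (9,G2,1.5), (10,G4,3), (11,G1,4.5), (11,G3,4.5), (13,G1,7), (13,G3,7), (13,G4,7), (15,G2,9.5), (15,G4,9.5), (16,G4,11), (17,G2,12.5), (17,G4,12.5), (18,G1,14), (21,G1,15.5), (21,G2,15.5), (26,G3,17), (27,G3,18), (30,G3,19)
Step 2: Sum ranks within each group.
R_1 = 42.5 (n_1 = 5)
R_2 = 39 (n_2 = 4)
R_3 = 65.5 (n_3 = 5)
R_4 = 43 (n_4 = 5)
Step 3: H = 12/(N(N+1)) * sum(R_i^2/n_i) - 3(N+1)
     = 12/(19*20) * (42.5^2/5 + 39^2/4 + 65.5^2/5 + 43^2/5) - 3*20
     = 0.031579 * 1969.35 - 60
     = 2.190000.
Step 4: Ties present; correction factor C = 1 - 54/(19^3 - 19) = 0.992105. Corrected H = 2.190000 / 0.992105 = 2.207427.
Step 5: Under H0, H ~ chi^2(3); p-value = 0.530487.
Step 6: alpha = 0.05. fail to reject H0.

H = 2.2074, df = 3, p = 0.530487, fail to reject H0.


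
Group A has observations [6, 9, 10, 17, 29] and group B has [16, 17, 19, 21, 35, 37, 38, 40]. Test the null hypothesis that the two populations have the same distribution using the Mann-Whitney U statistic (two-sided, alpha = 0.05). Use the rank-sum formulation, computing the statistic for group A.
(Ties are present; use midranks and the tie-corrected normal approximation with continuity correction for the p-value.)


Step 1: Combine and sort all 13 observations; assign midranks.
sorted (value, group): (6,X), (9,X), (10,X), (16,Y), (17,X), (17,Y), (19,Y), (21,Y), (29,X), (35,Y), (37,Y), (38,Y), (40,Y)
ranks: 6->1, 9->2, 10->3, 16->4, 17->5.5, 17->5.5, 19->7, 21->8, 29->9, 35->10, 37->11, 38->12, 40->13
Step 2: Rank sum for X: R1 = 1 + 2 + 3 + 5.5 + 9 = 20.5.
Step 3: U_X = R1 - n1(n1+1)/2 = 20.5 - 5*6/2 = 20.5 - 15 = 5.5.
       U_Y = n1*n2 - U_X = 40 - 5.5 = 34.5.
Step 4: Ties are present, so use the tie-corrected normal approximation (with continuity correction) for the p-value.
Step 5: p-value = 0.040149; compare to alpha = 0.05. reject H0.

U_X = 5.5, p = 0.040149, reject H0 at alpha = 0.05.
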